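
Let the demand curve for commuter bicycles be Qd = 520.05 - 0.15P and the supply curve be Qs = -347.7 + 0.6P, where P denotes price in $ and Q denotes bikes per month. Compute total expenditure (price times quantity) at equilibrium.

Total expenditure = 400900.5

Equating demand and supply, 520.05 - 0.15P = -347.7 + 0.6P gives 0.75P = 867.75, so P* = 1157.
Plugging P* into demand: Q* = 520.05 - 0.15(1157) = 346.5.
Total expenditure = P* × Q* = 1157 × 346.5 = 400900.5.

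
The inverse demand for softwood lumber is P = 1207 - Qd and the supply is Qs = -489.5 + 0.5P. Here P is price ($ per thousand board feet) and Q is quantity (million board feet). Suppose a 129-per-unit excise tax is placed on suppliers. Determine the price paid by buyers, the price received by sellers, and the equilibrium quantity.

P_b = 1174, P_s = 1045, Q = 33

Rewriting in direct form: Qd = 1207 - P.
The tax drives a wedge P_b - P_s = 129. Substituting P_s = P_b - 129 into supply: Qs = -554 + 0.5P_b.
Market clearing requires 1207 - P_b = -554 + 0.5P_b; hence 1761 = 1.5P_b and P_b = 1174.
So P_s = 1045 and the quantity traded is Q = 1207 - 1174 = 33.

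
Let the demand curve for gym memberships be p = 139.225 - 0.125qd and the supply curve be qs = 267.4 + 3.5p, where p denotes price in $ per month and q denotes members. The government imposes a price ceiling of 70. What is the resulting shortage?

Inverting to quantity form: qd = 1113.8 - 8p.
With p fixed at 70, quantity demanded is 553.8 and quantity supplied is 512.4.
Shortage = qd - qs = 553.8 - 512.4 = 41.4.

Shortage = 41.4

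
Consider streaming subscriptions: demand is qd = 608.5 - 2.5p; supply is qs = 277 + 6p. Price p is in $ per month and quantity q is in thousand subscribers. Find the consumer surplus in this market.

Consumer surplus = 52224.2

Set qd = qs: 608.5 - 2.5p = 277 + 6p, so 331.5 = 8.5p and p* = 39.
From the demand curve, q* = 608.5 - 2.5(39) = 511.
Demand choke price (qd = 0): p = 608.5/2.5 = 243.4. Consumer surplus = ½ × (243.4 - 39) × 511 = 52224.2.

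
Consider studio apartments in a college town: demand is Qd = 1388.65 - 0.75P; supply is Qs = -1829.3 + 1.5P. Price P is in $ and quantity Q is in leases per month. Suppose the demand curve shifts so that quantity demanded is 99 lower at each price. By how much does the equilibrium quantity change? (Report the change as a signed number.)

ΔQ = -66

Equating demand and supply, 1388.65 - 0.75P = -1829.3 + 1.5P gives 2.25P = 3217.95, so P* = 1430.2.
Then Q* = 1388.65 - 0.75(1430.2) = 316.
After the shift, demand is Qd = 1289.65 - 0.75P.
The new intersection has 3118.95 = 2.25P, i.e. P = 1386.2, Q = 250.
ΔQ = 250 - 316 = -66.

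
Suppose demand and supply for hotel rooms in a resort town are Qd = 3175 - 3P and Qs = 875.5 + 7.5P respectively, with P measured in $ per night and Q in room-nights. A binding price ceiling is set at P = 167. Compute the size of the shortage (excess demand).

Shortage = 546

Evaluating both curves at the ceiling price 167 gives Qd = 2674, Qs = 2128.
Shortage = Qd - Qs = 2674 - 2128 = 546.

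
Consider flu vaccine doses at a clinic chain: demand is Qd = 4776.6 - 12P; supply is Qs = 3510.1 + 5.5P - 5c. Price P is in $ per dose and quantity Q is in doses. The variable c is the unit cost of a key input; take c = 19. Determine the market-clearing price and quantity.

P* = 77.8, Q* = 3843

With c = 19, supply is Qs = 3415.1 + 5.5P.
Equating demand and supply, 4776.6 - 12P = 3415.1 + 5.5P gives 17.5P = 1361.5, so P* = 77.8.
Then Q* = 4776.6 - 12(77.8) = 3843.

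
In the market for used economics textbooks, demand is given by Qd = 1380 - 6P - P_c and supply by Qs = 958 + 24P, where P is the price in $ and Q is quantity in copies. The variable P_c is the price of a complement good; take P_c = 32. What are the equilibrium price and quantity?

With P_c = 32, demand is Qd = 1348 - 6P.
The market clears where 1348 - 6P = 958 + 24P. Rearranging, 30P = 390, hence P* = 13.
From the demand curve, Q* = 1348 - 6(13) = 1270.

P* = 13, Q* = 1270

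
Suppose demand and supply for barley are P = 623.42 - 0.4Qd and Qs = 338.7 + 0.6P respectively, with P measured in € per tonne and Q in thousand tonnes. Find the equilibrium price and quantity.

P* = 393.5, Q* = 574.8

Rewriting in direct form: Qd = 1558.55 - 2.5P.
Equating demand and supply, 1558.55 - 2.5P = 338.7 + 0.6P gives 3.1P = 1219.85, so P* = 393.5.
Substitute back: Q* = 1558.55 - 2.5(393.5) = 574.8.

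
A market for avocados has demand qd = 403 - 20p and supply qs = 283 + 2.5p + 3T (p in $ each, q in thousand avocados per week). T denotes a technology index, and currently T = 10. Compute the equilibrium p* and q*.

p* = 4, q* = 323

With T = 10, supply is qs = 313 + 2.5p.
At equilibrium qd = qs, so 403 - 20p = 313 + 2.5p; collecting terms, 90 = 22.5p and p* = 4.
Then q* = 403 - 20(4) = 323.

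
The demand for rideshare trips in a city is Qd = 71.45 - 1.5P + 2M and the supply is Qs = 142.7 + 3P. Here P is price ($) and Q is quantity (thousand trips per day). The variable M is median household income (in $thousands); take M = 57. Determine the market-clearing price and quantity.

With M = 57, demand is Qd = 185.45 - 1.5P.
The market clears where 185.45 - 1.5P = 142.7 + 3P. Rearranging, 4.5P = 42.75, hence P* = 9.5.
Substitute back: Q* = 185.45 - 1.5(9.5) = 171.2.

P* = 9.5, Q* = 171.2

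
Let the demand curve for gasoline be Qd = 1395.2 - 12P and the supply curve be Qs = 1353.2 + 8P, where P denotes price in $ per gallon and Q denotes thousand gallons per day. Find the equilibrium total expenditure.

The market clears where 1395.2 - 12P = 1353.2 + 8P. Rearranging, 20P = 42, hence P* = 2.1.
Plugging P* into demand: Q* = 1395.2 - 12(2.1) = 1370.
Total expenditure = P* × Q* = 2.1 × 1370 = 2877.

Total expenditure = 2877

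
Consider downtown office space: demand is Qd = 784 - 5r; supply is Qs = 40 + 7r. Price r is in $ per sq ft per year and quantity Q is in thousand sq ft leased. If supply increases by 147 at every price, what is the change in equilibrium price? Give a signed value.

Δr = -12.25

Equating demand and supply, 784 - 5r = 40 + 7r gives 12r = 744, so r* = 62.
Substitute back: Q* = 784 - 5(62) = 474.
After the shift, supply is Qs = 187 + 7r.
New equilibrium: 597 = 12r, so r = 49.75 and Q = 535.25.
Δr = 49.75 - 62 = -12.25.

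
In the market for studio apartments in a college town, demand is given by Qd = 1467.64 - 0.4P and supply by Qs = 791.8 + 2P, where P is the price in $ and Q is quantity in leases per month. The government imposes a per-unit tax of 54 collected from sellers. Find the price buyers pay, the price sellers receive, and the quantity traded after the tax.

P_b = 326.6, P_s = 272.6, Q = 1337

Sellers keep P_s = P_b - 54 per unit, so supply in terms of the buyer price is Qs = 683.8 + 2P_b.
Market clearing requires 1467.64 - 0.4P_b = 683.8 + 2P_b; hence 783.84 = 2.4P_b and P_b = 326.6.
So P_s = 272.6 and the quantity traded is Q = 1467.64 - 0.4(326.6) = 1337.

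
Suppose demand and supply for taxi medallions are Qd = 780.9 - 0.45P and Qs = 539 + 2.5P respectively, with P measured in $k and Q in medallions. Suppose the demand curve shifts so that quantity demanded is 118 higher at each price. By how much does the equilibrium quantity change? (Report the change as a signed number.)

ΔQ = 100

At equilibrium Qd = Qs, so 780.9 - 0.45P = 539 + 2.5P; collecting terms, 241.9 = 2.95P and P* = 82.
Plugging P* into demand: Q* = 780.9 - 0.45(82) = 744.
After the shift, demand is Qd = 898.9 - 0.45P.
The new intersection has 359.9 = 2.95P, i.e. P = 122, Q = 844.
ΔQ = 844 - 744 = 100.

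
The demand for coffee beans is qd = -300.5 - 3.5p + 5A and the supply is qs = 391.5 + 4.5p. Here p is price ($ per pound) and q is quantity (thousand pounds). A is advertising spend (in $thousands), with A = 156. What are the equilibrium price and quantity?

p* = 11, q* = 441

With A = 156, demand is qd = 479.5 - 3.5p.
Set qd = qs: 479.5 - 3.5p = 391.5 + 4.5p, so 88 = 8p and p* = 11.
Then q* = 479.5 - 3.5(11) = 441.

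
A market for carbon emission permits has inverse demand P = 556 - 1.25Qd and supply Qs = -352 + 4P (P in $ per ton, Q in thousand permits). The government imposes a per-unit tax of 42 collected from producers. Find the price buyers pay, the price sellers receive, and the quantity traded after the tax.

Rewriting in direct form: Qd = 444.8 - 0.8P.
The tax drives a wedge P_b - P_s = 42. Substituting P_s = P_b - 42 into supply: Qs = -520 + 4P_b.
Set Qd = Qs: 444.8 - 0.8P_b = -520 + 4P_b, so 964.8 = 4.8P_b and P_b = 201.
Then P_s = 201 - 42 = 159 and Q = 444.8 - 0.8(201) = 284.

P_b = 201, P_s = 159, Q = 284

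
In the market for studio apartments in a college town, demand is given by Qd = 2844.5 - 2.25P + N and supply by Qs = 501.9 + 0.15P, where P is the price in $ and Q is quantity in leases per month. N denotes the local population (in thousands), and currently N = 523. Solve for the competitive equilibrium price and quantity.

P* = 1194, Q* = 681

With N = 523, demand is Qd = 3367.5 - 2.25P.
Set Qd = Qs: 3367.5 - 2.25P = 501.9 + 0.15P, so 2865.6 = 2.4P and P* = 1194.
Plugging P* into demand: Q* = 3367.5 - 2.25(1194) = 681.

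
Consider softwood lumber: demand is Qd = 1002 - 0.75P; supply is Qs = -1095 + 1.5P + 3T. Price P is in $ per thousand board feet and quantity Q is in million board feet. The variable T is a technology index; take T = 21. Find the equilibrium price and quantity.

P* = 904, Q* = 324

With T = 21, supply is Qs = -1032 + 1.5P.
Equating demand and supply, 1002 - 0.75P = -1032 + 1.5P gives 2.25P = 2034, so P* = 904.
Substitute back: Q* = 1002 - 0.75(904) = 324.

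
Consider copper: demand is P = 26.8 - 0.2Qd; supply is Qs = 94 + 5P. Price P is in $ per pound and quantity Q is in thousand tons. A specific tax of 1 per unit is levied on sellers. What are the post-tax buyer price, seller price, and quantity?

P_b = 4.5, P_s = 3.5, Q = 111.5

Solving each curve for Q: Qd = 134 - 5P.
Sellers keep P_s = P_b - 1 per unit, so supply in terms of the buyer price is Qs = 89 + 5P_b.
Equate demand and the shifted supply: 134 - 5P_b = 89 + 5P_b, giving 10P_b = 45, so P_b = 4.5.
So P_s = 3.5 and the quantity traded is Q = 134 - 5(4.5) = 111.5.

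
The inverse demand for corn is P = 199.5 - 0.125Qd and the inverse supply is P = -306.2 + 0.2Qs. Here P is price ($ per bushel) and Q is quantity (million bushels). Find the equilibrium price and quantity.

Solving each curve for Q: Qd = 1596 - 8P and Qs = 1531 + 5P.
Equating demand and supply, 1596 - 8P = 1531 + 5P gives 13P = 65, so P* = 5.
Plugging P* into demand: Q* = 1596 - 8(5) = 1556.

P* = 5, Q* = 1556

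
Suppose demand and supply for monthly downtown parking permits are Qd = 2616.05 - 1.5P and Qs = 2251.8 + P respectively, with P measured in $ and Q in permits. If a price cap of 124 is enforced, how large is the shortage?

Shortage = 54.25

With P fixed at 124, quantity demanded is 2430.05 and quantity supplied is 2375.8.
Shortage = Qd - Qs = 2430.05 - 2375.8 = 54.25.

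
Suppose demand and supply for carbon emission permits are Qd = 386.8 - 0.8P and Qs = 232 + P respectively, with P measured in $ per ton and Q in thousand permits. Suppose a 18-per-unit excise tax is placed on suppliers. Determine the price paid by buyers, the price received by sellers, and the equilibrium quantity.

P_b = 96, P_s = 78, Q = 310

Suppliers keep P_s = P_b - 18 per unit, so supply in terms of the buyer price is Qs = 214 + P_b.
Equate demand and the shifted supply: 386.8 - 0.8P_b = 214 + P_b, giving 1.8P_b = 172.8, so P_b = 96.
So P_s = 78 and the quantity traded is Q = 386.8 - 0.8(96) = 310.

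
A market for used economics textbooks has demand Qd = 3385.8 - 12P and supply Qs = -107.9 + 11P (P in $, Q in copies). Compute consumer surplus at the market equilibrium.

Set Qd = Qs: 3385.8 - 12P = -107.9 + 11P, so 3493.7 = 23P and P* = 151.9.
Substitute back: Q* = 3385.8 - 12(151.9) = 1563.
Demand choke price (Qd = 0): P = 3385.8/12 = 282.15. Consumer surplus = ½ × (282.15 - 151.9) × 1563 = 101790.375.

Consumer surplus = 101790.375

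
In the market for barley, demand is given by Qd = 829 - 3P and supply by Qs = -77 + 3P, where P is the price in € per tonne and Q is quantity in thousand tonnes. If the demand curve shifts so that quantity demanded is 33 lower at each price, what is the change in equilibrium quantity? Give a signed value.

The market clears where 829 - 3P = -77 + 3P. Rearranging, 6P = 906, hence P* = 151.
Then Q* = 829 - 3(151) = 376.
After the shift, demand is Qd = 796 - 3P.
The new intersection has 873 = 6P, i.e. P = 145.5, Q = 359.5.
ΔQ = 359.5 - 376 = -16.5.

ΔQ = -16.5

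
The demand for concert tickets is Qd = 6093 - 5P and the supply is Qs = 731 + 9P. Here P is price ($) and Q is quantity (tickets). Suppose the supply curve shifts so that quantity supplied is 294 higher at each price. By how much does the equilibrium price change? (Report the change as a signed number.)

At equilibrium Qd = Qs, so 6093 - 5P = 731 + 9P; collecting terms, 5362 = 14P and P* = 383.
Substitute back: Q* = 6093 - 5(383) = 4178.
After the shift, supply is Qs = 1025 + 9P.
Re-solving, 14P = 5068 gives P = 362 and Q = 4283.
ΔP = 362 - 383 = -21.

ΔP = -21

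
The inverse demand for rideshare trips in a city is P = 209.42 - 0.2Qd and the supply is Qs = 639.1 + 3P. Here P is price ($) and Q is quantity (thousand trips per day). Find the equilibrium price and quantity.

P* = 51, Q* = 792.1

In direct form, Qd = 1047.1 - 5P.
The market clears where 1047.1 - 5P = 639.1 + 3P. Rearranging, 8P = 408, hence P* = 51.
Substitute back: Q* = 1047.1 - 5(51) = 792.1.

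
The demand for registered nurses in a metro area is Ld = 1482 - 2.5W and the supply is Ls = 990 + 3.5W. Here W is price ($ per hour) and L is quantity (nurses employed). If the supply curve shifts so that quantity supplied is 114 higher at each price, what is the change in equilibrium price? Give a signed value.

Set Ld = Ls: 1482 - 2.5W = 990 + 3.5W, so 492 = 6W and W* = 82.
Then L* = 1482 - 2.5(82) = 1277.
After the shift, supply is Ls = 1104 + 3.5W.
New equilibrium: 378 = 6W, so W = 63 and L = 1324.5.
ΔW = 63 - 82 = -19.

ΔW = -19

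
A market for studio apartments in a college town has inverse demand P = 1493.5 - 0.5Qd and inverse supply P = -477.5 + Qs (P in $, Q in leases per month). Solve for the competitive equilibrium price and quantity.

Inverting to quantity form: Qd = 2987 - 2P and Qs = 477.5 + P.
Equating demand and supply, 2987 - 2P = 477.5 + P gives 3P = 2509.5, so P* = 836.5.
Plugging P* into demand: Q* = 2987 - 2(836.5) = 1314.

P* = 836.5, Q* = 1314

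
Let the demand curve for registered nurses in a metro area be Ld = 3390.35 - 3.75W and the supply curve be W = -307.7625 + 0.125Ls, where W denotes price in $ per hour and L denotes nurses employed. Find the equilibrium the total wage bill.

The total wage bill = 244433.9

Inverting to quantity form: Ls = 2462.1 + 8W.
The market clears where 3390.35 - 3.75W = 2462.1 + 8W. Rearranging, 11.75W = 928.25, hence W* = 79.
Then L* = 3390.35 - 3.75(79) = 3094.1.
The total wage bill = W* × L* = 79 × 3094.1 = 244433.9.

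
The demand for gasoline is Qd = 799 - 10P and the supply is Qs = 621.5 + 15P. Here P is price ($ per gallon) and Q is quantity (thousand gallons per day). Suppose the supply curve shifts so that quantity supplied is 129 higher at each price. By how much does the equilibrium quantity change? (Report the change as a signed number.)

At equilibrium Qd = Qs, so 799 - 10P = 621.5 + 15P; collecting terms, 177.5 = 25P and P* = 7.1.
Then Q* = 799 - 10(7.1) = 728.
After the shift, supply is Qs = 750.5 + 15P.
New equilibrium: 48.5 = 25P, so P = 1.94 and Q = 779.6.
ΔQ = 779.6 - 728 = 51.6.

ΔQ = 51.6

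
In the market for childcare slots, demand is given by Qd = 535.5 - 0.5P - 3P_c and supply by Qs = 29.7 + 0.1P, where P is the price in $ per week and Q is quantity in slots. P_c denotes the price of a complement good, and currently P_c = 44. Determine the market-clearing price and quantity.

P* = 623, Q* = 92

With P_c = 44, demand is Qd = 403.5 - 0.5P.
Equating demand and supply, 403.5 - 0.5P = 29.7 + 0.1P gives 0.6P = 373.8, so P* = 623.
From the demand curve, Q* = 403.5 - 0.5(623) = 92.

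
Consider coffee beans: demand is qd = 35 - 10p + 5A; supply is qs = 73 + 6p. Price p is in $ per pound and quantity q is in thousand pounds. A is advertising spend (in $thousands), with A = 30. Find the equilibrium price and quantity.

p* = 7, q* = 115

With A = 30, demand is qd = 185 - 10p.
Equating demand and supply, 185 - 10p = 73 + 6p gives 16p = 112, so p* = 7.
Substitute back: q* = 185 - 10(7) = 115.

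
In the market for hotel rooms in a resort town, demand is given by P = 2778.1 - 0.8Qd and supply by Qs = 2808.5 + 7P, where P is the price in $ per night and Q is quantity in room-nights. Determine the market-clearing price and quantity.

In direct form, Qd = 3472.625 - 1.25P.
The market clears where 3472.625 - 1.25P = 2808.5 + 7P. Rearranging, 8.25P = 664.125, hence P* = 80.5.
Then Q* = 3472.625 - 1.25(80.5) = 3372.

P* = 80.5, Q* = 3372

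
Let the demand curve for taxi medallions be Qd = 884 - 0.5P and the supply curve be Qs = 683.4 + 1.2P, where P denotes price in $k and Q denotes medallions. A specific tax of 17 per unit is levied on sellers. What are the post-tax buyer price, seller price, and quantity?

P_b = 130, P_s = 113, Q = 819

The tax drives a wedge P_b - P_s = 17. Substituting P_s = P_b - 17 into supply: Qs = 663 + 1.2P_b.
Equate demand and the shifted supply: 884 - 0.5P_b = 663 + 1.2P_b, giving 1.7P_b = 221, so P_b = 130.
Then P_s = 130 - 17 = 113 and Q = 884 - 0.5(130) = 819.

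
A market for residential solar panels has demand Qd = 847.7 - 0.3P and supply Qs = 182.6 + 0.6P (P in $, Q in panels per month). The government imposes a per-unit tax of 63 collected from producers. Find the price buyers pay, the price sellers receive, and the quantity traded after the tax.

The tax drives a wedge P_b - P_s = 63. Substituting P_s = P_b - 63 into supply: Qs = 144.8 + 0.6P_b.
Set Qd = Qs: 847.7 - 0.3P_b = 144.8 + 0.6P_b, so 702.9 = 0.9P_b and P_b = 781.
Then P_s = 781 - 63 = 718 and Q = 847.7 - 0.3(781) = 613.4.

P_b = 781, P_s = 718, Q = 613.4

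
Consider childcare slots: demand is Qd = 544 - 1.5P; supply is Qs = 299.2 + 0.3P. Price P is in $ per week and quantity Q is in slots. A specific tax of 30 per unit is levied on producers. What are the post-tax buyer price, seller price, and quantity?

The tax drives a wedge P_b - P_s = 30. Substituting P_s = P_b - 30 into supply: Qs = 290.2 + 0.3P_b.
Equate demand and the shifted supply: 544 - 1.5P_b = 290.2 + 0.3P_b, giving 1.8P_b = 253.8, so P_b = 141.
Then P_s = 141 - 30 = 111 and Q = 544 - 1.5(141) = 332.5.

P_b = 141, P_s = 111, Q = 332.5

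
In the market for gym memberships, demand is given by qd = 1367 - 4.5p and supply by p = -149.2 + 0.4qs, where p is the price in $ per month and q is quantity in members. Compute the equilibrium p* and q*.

p* = 142, q* = 728

In direct form, qs = 373 + 2.5p.
At equilibrium qd = qs, so 1367 - 4.5p = 373 + 2.5p; collecting terms, 994 = 7p and p* = 142.
Plugging p* into demand: q* = 1367 - 4.5(142) = 728.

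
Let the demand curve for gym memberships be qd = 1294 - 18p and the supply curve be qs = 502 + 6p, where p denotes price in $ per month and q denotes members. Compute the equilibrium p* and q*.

p* = 33, q* = 700

Equating demand and supply, 1294 - 18p = 502 + 6p gives 24p = 792, so p* = 33.
Then q* = 1294 - 18(33) = 700.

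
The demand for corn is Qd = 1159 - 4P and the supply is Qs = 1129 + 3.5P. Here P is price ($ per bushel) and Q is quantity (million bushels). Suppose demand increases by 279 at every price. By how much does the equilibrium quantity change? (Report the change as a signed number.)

Equating demand and supply, 1159 - 4P = 1129 + 3.5P gives 7.5P = 30, so P* = 4.
Then Q* = 1159 - 4(4) = 1143.
After the shift, demand is Qd = 1438 - 4P.
The new intersection has 309 = 7.5P, i.e. P = 41.2, Q = 1273.2.
ΔQ = 1273.2 - 1143 = 130.2.

ΔQ = 130.2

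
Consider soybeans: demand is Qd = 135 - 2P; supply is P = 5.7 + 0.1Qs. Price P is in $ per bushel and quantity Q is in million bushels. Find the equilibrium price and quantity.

P* = 16, Q* = 103

Inverting to quantity form: Qs = -57 + 10P.
Equating demand and supply, 135 - 2P = -57 + 10P gives 12P = 192, so P* = 16.
Substitute back: Q* = 135 - 2(16) = 103.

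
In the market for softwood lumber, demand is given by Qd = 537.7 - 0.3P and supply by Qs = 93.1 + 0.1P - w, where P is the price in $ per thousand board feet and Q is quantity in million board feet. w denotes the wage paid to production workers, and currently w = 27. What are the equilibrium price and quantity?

P* = 1179, Q* = 184

With w = 27, supply is Qs = 66.1 + 0.1P.
At equilibrium Qd = Qs, so 537.7 - 0.3P = 66.1 + 0.1P; collecting terms, 471.6 = 0.4P and P* = 1179.
From the demand curve, Q* = 537.7 - 0.3(1179) = 184.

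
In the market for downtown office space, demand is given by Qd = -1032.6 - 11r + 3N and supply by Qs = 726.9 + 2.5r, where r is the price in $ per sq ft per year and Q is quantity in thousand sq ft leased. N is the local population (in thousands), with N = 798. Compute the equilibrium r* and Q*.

With N = 798, demand is Qd = 1361.4 - 11r.
Set Qd = Qs: 1361.4 - 11r = 726.9 + 2.5r, so 634.5 = 13.5r and r* = 47.
Then Q* = 1361.4 - 11(47) = 844.4.

r* = 47, Q* = 844.4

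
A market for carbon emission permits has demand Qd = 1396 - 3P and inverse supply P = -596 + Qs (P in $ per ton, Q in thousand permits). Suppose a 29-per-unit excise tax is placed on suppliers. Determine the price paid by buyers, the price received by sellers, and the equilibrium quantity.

P_b = 207.25, P_s = 178.25, Q = 774.25

In direct form, Qs = 596 + P.
The tax drives a wedge P_b - P_s = 29. Substituting P_s = P_b - 29 into supply: Qs = 567 + P_b.
Equate demand and the shifted supply: 1396 - 3P_b = 567 + P_b, giving 4P_b = 829, so P_b = 207.25.
Then P_s = 207.25 - 29 = 178.25 and Q = 1396 - 3(207.25) = 774.25.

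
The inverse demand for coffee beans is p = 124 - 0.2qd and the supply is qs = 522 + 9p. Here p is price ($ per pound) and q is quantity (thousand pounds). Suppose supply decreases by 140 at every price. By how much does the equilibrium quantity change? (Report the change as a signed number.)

In direct form, qd = 620 - 5p.
Set qd = qs: 620 - 5p = 522 + 9p, so 98 = 14p and p* = 7.
Substitute back: q* = 620 - 5(7) = 585.
After the shift, supply is qs = 382 + 9p.
Re-solving, 14p = 238 gives p = 17 and q = 535.
Δq = 535 - 585 = -50.

Δq = -50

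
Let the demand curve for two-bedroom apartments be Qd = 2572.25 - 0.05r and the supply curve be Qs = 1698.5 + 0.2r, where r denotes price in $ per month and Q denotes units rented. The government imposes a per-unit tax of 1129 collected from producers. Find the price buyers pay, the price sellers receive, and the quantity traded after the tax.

The tax drives a wedge r_b - r_s = 1129. Substituting r_s = r_b - 1129 into supply: Qs = 1472.7 + 0.2r_b.
Set Qd = Qs: 2572.25 - 0.05r_b = 1472.7 + 0.2r_b, so 1099.55 = 0.25r_b and r_b = 4398.2.
So r_s = 3269.2 and the quantity traded is Q = 2572.25 - 0.05(4398.2) = 2352.34.

r_b = 4398.2, r_s = 3269.2, Q = 2352.34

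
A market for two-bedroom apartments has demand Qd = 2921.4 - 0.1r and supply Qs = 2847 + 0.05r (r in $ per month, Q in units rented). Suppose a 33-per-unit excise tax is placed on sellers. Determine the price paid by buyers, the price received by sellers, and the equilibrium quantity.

The tax drives a wedge r_b - r_s = 33. Substituting r_s = r_b - 33 into supply: Qs = 2845.35 + 0.05r_b.
Set Qd = Qs: 2921.4 - 0.1r_b = 2845.35 + 0.05r_b, so 76.05 = 0.15r_b and r_b = 507.
So r_s = 474 and the quantity traded is Q = 2921.4 - 0.1(507) = 2870.7.

r_b = 507, r_s = 474, Q = 2870.7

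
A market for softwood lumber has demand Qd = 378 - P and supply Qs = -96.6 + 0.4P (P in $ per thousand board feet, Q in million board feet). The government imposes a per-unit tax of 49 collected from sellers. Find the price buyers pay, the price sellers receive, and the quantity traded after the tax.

Sellers keep P_s = P_b - 49 per unit, so supply in terms of the buyer price is Qs = -116.2 + 0.4P_b.
Equate demand and the shifted supply: 378 - P_b = -116.2 + 0.4P_b, giving 1.4P_b = 494.2, so P_b = 353.
So P_s = 304 and the quantity traded is Q = 378 - 353 = 25.

P_b = 353, P_s = 304, Q = 25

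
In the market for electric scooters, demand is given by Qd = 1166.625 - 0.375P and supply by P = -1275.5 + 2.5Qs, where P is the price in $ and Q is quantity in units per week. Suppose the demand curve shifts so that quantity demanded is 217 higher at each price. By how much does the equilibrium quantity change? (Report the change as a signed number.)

In direct form, Qs = 510.2 + 0.4P.
Set Qd = Qs: 1166.625 - 0.375P = 510.2 + 0.4P, so 656.425 = 0.775P and P* = 847.
Then Q* = 1166.625 - 0.375(847) = 849.
After the shift, demand is Qd = 1383.625 - 0.375P.
The new intersection has 873.425 = 0.775P, i.e. P = 1127, Q = 961.
ΔQ = 961 - 849 = 112.

ΔQ = 112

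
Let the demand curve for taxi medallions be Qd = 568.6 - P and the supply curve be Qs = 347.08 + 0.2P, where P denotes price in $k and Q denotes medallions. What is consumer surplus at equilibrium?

Consumer surplus = 73728

Set Qd = Qs: 568.6 - P = 347.08 + 0.2P, so 221.52 = 1.2P and P* = 184.6.
Substitute back: Q* = 568.6 - 184.6 = 384.
Demand choke price (Qd = 0): P = 568.6. Consumer surplus = ½ × (568.6 - 184.6) × 384 = 73728.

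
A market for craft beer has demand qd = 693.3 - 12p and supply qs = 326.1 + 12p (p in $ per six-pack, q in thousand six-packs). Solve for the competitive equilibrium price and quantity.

Set qd = qs: 693.3 - 12p = 326.1 + 12p, so 367.2 = 24p and p* = 15.3.
Plugging p* into demand: q* = 693.3 - 12(15.3) = 509.7.

p* = 15.3, q* = 509.7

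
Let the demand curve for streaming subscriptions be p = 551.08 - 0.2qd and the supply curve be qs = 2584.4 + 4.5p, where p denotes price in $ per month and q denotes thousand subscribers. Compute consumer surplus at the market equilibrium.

Inverting to quantity form: qd = 2755.4 - 5p.
At equilibrium qd = qs, so 2755.4 - 5p = 2584.4 + 4.5p; collecting terms, 171 = 9.5p and p* = 18.
From the demand curve, q* = 2755.4 - 5(18) = 2665.4.
Demand choke price (qd = 0): p = 2755.4/5 = 551.08. Consumer surplus = ½ × (551.08 - 18) × 2665.4 = 710435.716.

Consumer surplus = 710435.716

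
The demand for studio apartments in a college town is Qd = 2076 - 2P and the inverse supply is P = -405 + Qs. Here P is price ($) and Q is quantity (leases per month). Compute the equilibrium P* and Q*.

P* = 557, Q* = 962

Solving each curve for Q: Qs = 405 + P.
Equating demand and supply, 2076 - 2P = 405 + P gives 3P = 1671, so P* = 557.
Then Q* = 2076 - 2(557) = 962.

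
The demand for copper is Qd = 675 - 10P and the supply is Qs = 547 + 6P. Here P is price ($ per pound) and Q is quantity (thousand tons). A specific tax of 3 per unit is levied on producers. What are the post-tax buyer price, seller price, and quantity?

P_b = 9.125, P_s = 6.125, Q = 583.75

Producers keep P_s = P_b - 3 per unit, so supply in terms of the buyer price is Qs = 529 + 6P_b.
Market clearing requires 675 - 10P_b = 529 + 6P_b; hence 146 = 16P_b and P_b = 9.125.
So P_s = 6.125 and the quantity traded is Q = 675 - 10(9.125) = 583.75.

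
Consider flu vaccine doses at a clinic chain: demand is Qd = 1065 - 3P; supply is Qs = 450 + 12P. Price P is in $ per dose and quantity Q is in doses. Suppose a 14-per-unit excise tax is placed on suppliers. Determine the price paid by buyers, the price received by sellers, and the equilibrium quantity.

P_b = 52.2, P_s = 38.2, Q = 908.4

Suppliers keep P_s = P_b - 14 per unit, so supply in terms of the buyer price is Qs = 282 + 12P_b.
Equate demand and the shifted supply: 1065 - 3P_b = 282 + 12P_b, giving 15P_b = 783, so P_b = 52.2.
Then P_s = 52.2 - 14 = 38.2 and Q = 1065 - 3(52.2) = 908.4.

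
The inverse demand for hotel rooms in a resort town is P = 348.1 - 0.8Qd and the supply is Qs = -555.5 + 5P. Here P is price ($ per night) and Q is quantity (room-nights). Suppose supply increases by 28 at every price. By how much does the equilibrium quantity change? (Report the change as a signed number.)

Inverting to quantity form: Qd = 435.125 - 1.25P.
The market clears where 435.125 - 1.25P = -555.5 + 5P. Rearranging, 6.25P = 990.625, hence P* = 158.5.
Plugging P* into demand: Q* = 435.125 - 1.25(158.5) = 237.
After the shift, supply is Qs = -527.5 + 5P.
Re-solving, 6.25P = 962.625 gives P = 154.02 and Q = 242.6.
ΔQ = 242.6 - 237 = 5.6.

ΔQ = 5.6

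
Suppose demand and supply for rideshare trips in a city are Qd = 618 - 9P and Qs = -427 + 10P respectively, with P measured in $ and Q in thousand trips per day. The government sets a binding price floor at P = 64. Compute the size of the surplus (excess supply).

Surplus = 171

Evaluating both curves at the floor price 64 gives Qd = 42, Qs = 213.
Surplus = Qs - Qd = 213 - 42 = 171.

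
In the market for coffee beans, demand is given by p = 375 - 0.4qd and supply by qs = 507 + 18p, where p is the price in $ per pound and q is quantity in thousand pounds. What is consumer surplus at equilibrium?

In direct form, qd = 937.5 - 2.5p.
The market clears where 937.5 - 2.5p = 507 + 18p. Rearranging, 20.5p = 430.5, hence p* = 21.
From the demand curve, q* = 937.5 - 2.5(21) = 885.
Demand choke price (qd = 0): p = 937.5/2.5 = 375. Consumer surplus = ½ × (375 - 21) × 885 = 156645.

Consumer surplus = 156645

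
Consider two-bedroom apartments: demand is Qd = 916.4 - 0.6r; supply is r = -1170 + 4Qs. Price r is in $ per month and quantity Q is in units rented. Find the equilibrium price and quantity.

Rewriting in direct form: Qs = 292.5 + 0.25r.
Equating demand and supply, 916.4 - 0.6r = 292.5 + 0.25r gives 0.85r = 623.9, so r* = 734.
From the demand curve, Q* = 916.4 - 0.6(734) = 476.

r* = 734, Q* = 476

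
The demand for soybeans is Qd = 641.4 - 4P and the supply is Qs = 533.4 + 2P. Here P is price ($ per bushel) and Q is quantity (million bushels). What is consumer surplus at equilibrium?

Consumer surplus = 40527.045

At equilibrium Qd = Qs, so 641.4 - 4P = 533.4 + 2P; collecting terms, 108 = 6P and P* = 18.
Substitute back: Q* = 641.4 - 4(18) = 569.4.
Demand choke price (Qd = 0): P = 641.4/4 = 160.35. Consumer surplus = ½ × (160.35 - 18) × 569.4 = 40527.045.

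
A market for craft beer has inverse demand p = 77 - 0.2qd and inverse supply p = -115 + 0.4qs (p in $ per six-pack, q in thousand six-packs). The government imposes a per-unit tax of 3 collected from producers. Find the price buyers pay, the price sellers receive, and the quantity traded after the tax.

p_b = 14, p_s = 11, q = 315

Inverting to quantity form: qd = 385 - 5p and qs = 287.5 + 2.5p.
The tax drives a wedge p_b - p_s = 3. Substituting p_s = p_b - 3 into supply: qs = 280 + 2.5p_b.
Equate demand and the shifted supply: 385 - 5p_b = 280 + 2.5p_b, giving 7.5p_b = 105, so p_b = 14.
Then p_s = 14 - 3 = 11 and q = 385 - 5(14) = 315.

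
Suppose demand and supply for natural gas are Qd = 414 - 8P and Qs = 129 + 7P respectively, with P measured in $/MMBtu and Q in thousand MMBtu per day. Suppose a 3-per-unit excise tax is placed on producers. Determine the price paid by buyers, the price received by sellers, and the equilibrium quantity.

Producers keep P_s = P_b - 3 per unit, so supply in terms of the buyer price is Qs = 108 + 7P_b.
Set Qd = Qs: 414 - 8P_b = 108 + 7P_b, so 306 = 15P_b and P_b = 20.4.
So P_s = 17.4 and the quantity traded is Q = 414 - 8(20.4) = 250.8.

P_b = 20.4, P_s = 17.4, Q = 250.8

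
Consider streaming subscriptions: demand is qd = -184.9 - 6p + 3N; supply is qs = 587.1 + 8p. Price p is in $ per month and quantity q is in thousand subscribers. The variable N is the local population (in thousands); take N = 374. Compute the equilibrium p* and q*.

p* = 25, q* = 787.1

With N = 374, demand is qd = 937.1 - 6p.
The market clears where 937.1 - 6p = 587.1 + 8p. Rearranging, 14p = 350, hence p* = 25.
From the demand curve, q* = 937.1 - 6(25) = 787.1.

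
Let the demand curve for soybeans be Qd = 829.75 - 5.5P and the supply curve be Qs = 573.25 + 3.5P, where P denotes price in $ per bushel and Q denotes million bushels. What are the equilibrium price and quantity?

At equilibrium Qd = Qs, so 829.75 - 5.5P = 573.25 + 3.5P; collecting terms, 256.5 = 9P and P* = 28.5.
From the demand curve, Q* = 829.75 - 5.5(28.5) = 673.

P* = 28.5, Q* = 673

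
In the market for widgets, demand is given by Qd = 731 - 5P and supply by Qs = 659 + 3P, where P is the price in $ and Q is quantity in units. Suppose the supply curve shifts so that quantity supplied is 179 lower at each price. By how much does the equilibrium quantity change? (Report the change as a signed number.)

The market clears where 731 - 5P = 659 + 3P. Rearranging, 8P = 72, hence P* = 9.
From the demand curve, Q* = 731 - 5(9) = 686.
After the shift, supply is Qs = 480 + 3P.
New equilibrium: 251 = 8P, so P = 31.375 and Q = 574.125.
ΔQ = 574.125 - 686 = -111.875.

ΔQ = -111.875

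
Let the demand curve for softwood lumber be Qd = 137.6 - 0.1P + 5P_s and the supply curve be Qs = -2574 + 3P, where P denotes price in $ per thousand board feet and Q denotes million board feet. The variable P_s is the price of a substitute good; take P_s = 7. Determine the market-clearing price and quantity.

P* = 886, Q* = 84

With P_s = 7, demand is Qd = 172.6 - 0.1P.
The market clears where 172.6 - 0.1P = -2574 + 3P. Rearranging, 3.1P = 2746.6, hence P* = 886.
From the demand curve, Q* = 172.6 - 0.1(886) = 84.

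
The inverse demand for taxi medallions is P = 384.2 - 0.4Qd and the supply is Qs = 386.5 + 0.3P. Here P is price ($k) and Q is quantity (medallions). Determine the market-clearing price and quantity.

P* = 205, Q* = 448

Inverting to quantity form: Qd = 960.5 - 2.5P.
Equating demand and supply, 960.5 - 2.5P = 386.5 + 0.3P gives 2.8P = 574, so P* = 205.
From the demand curve, Q* = 960.5 - 2.5(205) = 448.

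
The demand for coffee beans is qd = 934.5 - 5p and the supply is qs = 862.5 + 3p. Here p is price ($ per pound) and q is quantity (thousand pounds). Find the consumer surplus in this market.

Equating demand and supply, 934.5 - 5p = 862.5 + 3p gives 8p = 72, so p* = 9.
Plugging p* into demand: q* = 934.5 - 5(9) = 889.5.
Demand choke price (qd = 0): p = 934.5/5 = 186.9. Consumer surplus = ½ × (186.9 - 9) × 889.5 = 79121.025.

Consumer surplus = 79121.025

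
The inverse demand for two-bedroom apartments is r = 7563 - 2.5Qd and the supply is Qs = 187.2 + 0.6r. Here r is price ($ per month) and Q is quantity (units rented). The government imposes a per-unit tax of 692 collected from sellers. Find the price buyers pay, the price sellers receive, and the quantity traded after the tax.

r_b = 3253.2, r_s = 2561.2, Q = 1723.92

Solving each curve for Q: Qd = 3025.2 - 0.4r.
Sellers keep r_s = r_b - 692 per unit, so supply in terms of the buyer price is Qs = -228 + 0.6r_b.
Set Qd = Qs: 3025.2 - 0.4r_b = -228 + 0.6r_b, so 3253.2 = r_b and r_b = 3253.2.
Then r_s = 3253.2 - 692 = 2561.2 and Q = 3025.2 - 0.4(3253.2) = 1723.92.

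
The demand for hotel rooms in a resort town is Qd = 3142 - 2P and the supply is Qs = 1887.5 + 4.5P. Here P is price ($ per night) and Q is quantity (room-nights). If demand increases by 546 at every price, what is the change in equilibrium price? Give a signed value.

ΔP = 84

The market clears where 3142 - 2P = 1887.5 + 4.5P. Rearranging, 6.5P = 1254.5, hence P* = 193.
Plugging P* into demand: Q* = 3142 - 2(193) = 2756.
After the shift, demand is Qd = 3688 - 2P.
The new intersection has 1800.5 = 6.5P, i.e. P = 277, Q = 3134.
ΔP = 277 - 193 = 84.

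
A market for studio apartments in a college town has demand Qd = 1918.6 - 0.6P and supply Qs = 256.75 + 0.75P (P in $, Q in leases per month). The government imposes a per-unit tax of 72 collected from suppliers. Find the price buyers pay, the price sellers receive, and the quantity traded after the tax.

Suppliers keep P_s = P_b - 72 per unit, so supply in terms of the buyer price is Qs = 202.75 + 0.75P_b.
Equate demand and the shifted supply: 1918.6 - 0.6P_b = 202.75 + 0.75P_b, giving 1.35P_b = 1715.85, so P_b = 1271.
Then P_s = 1271 - 72 = 1199 and Q = 1918.6 - 0.6(1271) = 1156.

P_b = 1271, P_s = 1199, Q = 1156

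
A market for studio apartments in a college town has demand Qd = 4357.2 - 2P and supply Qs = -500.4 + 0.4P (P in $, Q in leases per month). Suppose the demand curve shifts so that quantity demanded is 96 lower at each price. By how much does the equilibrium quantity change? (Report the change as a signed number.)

ΔQ = -16

At equilibrium Qd = Qs, so 4357.2 - 2P = -500.4 + 0.4P; collecting terms, 4857.6 = 2.4P and P* = 2024.
Then Q* = 4357.2 - 2(2024) = 309.2.
After the shift, demand is Qd = 4261.2 - 2P.
New equilibrium: 4761.6 = 2.4P, so P = 1984 and Q = 293.2.
ΔQ = 293.2 - 309.2 = -16.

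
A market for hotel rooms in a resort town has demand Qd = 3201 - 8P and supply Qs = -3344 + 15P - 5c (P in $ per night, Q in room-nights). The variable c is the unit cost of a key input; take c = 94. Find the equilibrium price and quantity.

With c = 94, supply is Qs = -3814 + 15P.
Equating demand and supply, 3201 - 8P = -3814 + 15P gives 23P = 7015, so P* = 305.
Substitute back: Q* = 3201 - 8(305) = 761.

P* = 305, Q* = 761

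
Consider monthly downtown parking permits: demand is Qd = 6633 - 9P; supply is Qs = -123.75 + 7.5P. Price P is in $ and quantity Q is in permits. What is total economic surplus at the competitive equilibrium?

Total surplus = 1061836.875

At equilibrium Qd = Qs, so 6633 - 9P = -123.75 + 7.5P; collecting terms, 6756.75 = 16.5P and P* = 409.5.
Substitute back: Q* = 6633 - 9(409.5) = 2947.5.
Demand choke price = 737; supply choke price = 16.5. CS = ½(737 - 409.5)(2947.5) = 482653.125; PS = ½(409.5 - 16.5)(2947.5) = 579183.75. Total surplus = 1061836.875.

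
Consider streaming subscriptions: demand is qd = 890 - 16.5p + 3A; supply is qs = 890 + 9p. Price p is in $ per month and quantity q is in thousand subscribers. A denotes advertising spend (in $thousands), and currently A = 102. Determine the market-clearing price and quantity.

With A = 102, demand is qd = 1196 - 16.5p.
At equilibrium qd = qs, so 1196 - 16.5p = 890 + 9p; collecting terms, 306 = 25.5p and p* = 12.
Substitute back: q* = 1196 - 16.5(12) = 998.

p* = 12, q* = 998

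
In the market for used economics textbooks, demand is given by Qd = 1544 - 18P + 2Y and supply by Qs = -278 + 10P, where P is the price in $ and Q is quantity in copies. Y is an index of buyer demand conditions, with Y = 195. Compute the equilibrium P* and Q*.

P* = 79, Q* = 512

With Y = 195, demand is Qd = 1934 - 18P.
The market clears where 1934 - 18P = -278 + 10P. Rearranging, 28P = 2212, hence P* = 79.
Plugging P* into demand: Q* = 1934 - 18(79) = 512.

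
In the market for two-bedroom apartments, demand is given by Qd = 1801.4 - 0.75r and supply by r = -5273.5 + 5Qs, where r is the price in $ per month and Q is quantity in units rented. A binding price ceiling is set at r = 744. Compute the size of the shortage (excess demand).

Shortage = 39.9

Inverting to quantity form: Qs = 1054.7 + 0.2r.
At r = 744: Qd = 1243.4 and Qs = 1203.5.
Shortage = Qd - Qs = 1243.4 - 1203.5 = 39.9.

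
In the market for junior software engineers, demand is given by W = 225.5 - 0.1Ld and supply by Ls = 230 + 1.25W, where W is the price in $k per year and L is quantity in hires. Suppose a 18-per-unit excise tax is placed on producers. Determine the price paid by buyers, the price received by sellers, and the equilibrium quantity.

Solving each curve for L: Ld = 2255 - 10W.
The tax drives a wedge W_b - W_s = 18. Substituting W_s = W_b - 18 into supply: Ls = 207.5 + 1.25W_b.
Equate demand and the shifted supply: 2255 - 10W_b = 207.5 + 1.25W_b, giving 11.25W_b = 2047.5, so W_b = 182.
Then W_s = 182 - 18 = 164 and L = 2255 - 10(182) = 435.

W_b = 182, W_s = 164, L = 435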